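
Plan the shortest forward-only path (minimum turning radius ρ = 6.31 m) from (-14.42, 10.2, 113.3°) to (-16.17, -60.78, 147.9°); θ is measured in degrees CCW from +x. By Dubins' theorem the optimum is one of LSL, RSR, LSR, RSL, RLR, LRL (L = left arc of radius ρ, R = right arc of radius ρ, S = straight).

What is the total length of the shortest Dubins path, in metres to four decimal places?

97.0040 m

Let ψ = atan2(Δy, Δx) = atan2(-70.98, -1.75) = -91.4123° be the start→goal bearing.
Normalize: d = |goal − start| / ρ = 71.001570/6.31 = 11.252230, α = (θ_start − ψ) mod 360° = 204.7123° = 3.572904 rad, β = (θ_goal − ψ) mod 360° = 239.3123° = 4.176788 rad.
Common terms: sin α = -0.418063, cos α = -0.908418, sin β = -0.859962, cos β = -0.510358, cos(α−β) = 0.823136, d² = 126.612674. Work in radians in the unit-radius frame; every candidate has L = ρ·(t + p + q).
LSL: p² = 2 + d² − 2cos(α−β) + 2d(sin α − sin β) = 136.911112; p = √p² = 11.700902; φ = atan2(cos β − cos α, d + sin α − sin β) = 0.034026 rad; t = (φ − α) mod 2π = 2.744307 rad, q = (β − φ) mod 2π = 4.142762 rad → L = 6.31·(2.744307 + 11.700902 + 4.142762) = 6.31·18.587971 = 117.290100 m
RSR: p² = 2 + d² − 2cos(α−β) + 2d(sin β − sin α) = 117.021691; p = √p² = 10.817656; φ = atan2(cos α − cos β, d − sin α + sin β) = -0.036806 rad; t = (α − φ) mod 2π = 3.609710 rad, q = (φ − β) mod 2π = 2.069592 rad → L = 6.31·(3.609710 + 10.817656 + 2.069592) = 6.31·16.496958 = 104.095804 m
LSR: p² = d² − 2 + 2cos(α−β) + 2d(sin α + sin β) = 97.497691; p = √p² = 9.874092; φ = atan2(−cos α − cos β, d + sin α + sin β) − atan2(−2, p) = 0.341143 rad; t = (φ − α) mod 2π = 3.051424 rad, q = (φ − β) mod 2π = 2.447540 rad → L = 6.31·(3.051424 + 9.874092 + 2.447540) = 6.31·15.373057 = 97.003987 m
RSL: p² = d² − 2 + 2cos(α−β) − 2d(sin α + sin β) = 155.020203; p = √p² = 12.450711; φ = atan2(cos α + cos β, d − sin α − sin β) − atan2(2, p) = -0.272021 rad; t = (α − φ) mod 2π = 3.844925 rad, q = (β − φ) mod 2π = 4.448809 rad → L = 6.31·(3.844925 + 12.450711 + 4.448809) = 6.31·20.744445 = 130.897445 m
RLR: c = (6 − d² + 2cos(α−β) + 2d(sin α − sin β))/8 = -13.627711, |c| > 1 → infeasible
LRL: c = (6 − d² + 2cos(α−β) − 2d(sin α − sin β))/8 = -16.113889, |c| > 1 → infeasible
Shortest: LSR with L = 97.003987 m ≈ 97.0040 m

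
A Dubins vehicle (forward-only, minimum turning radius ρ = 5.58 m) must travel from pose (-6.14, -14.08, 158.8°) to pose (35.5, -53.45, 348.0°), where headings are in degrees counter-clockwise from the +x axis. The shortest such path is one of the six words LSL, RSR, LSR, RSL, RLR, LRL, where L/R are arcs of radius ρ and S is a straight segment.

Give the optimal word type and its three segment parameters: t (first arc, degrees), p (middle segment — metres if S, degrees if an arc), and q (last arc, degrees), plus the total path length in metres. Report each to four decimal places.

Let ψ = atan2(Δy, Δx) = atan2(-39.37, 41.64) = -43.3949° be the start→goal bearing.
Normalize: d = |goal − start| / ρ = 57.305205/5.58 = 10.269750, α = (θ_start − ψ) mod 360° = 202.1949° = 3.528967 rad, β = (θ_goal − ψ) mod 360° = 31.3949° = 0.547945 rad.
Common terms: sin α = -0.377759, cos α = -0.925904, sin β = 0.520934, cos β = 0.853597, cos(α−β) = -0.987136, d² = 105.467764. Work in radians in the unit-radius frame; every candidate has L = ρ·(t + p + q).
LSL: p² = 2 + d² − 2cos(α−β) + 2d(sin α − sin β) = 90.983338; p = √p² = 9.538519; φ = atan2(cos β − cos α, d + sin α − sin β) = 0.187659 rad; t = (φ − α) mod 2π = 2.941877 rad, q = (β − φ) mod 2π = 0.360286 rad → L = 5.58·(2.941877 + 9.538519 + 0.360286) = 5.58·12.840682 = 71.651003 m
RSR: p² = 2 + d² − 2cos(α−β) + 2d(sin β − sin α) = 127.900736; p = √p² = 11.309321; φ = atan2(cos α − cos β, d − sin α + sin β) = -0.158005 rad; t = (α − φ) mod 2π = 3.686972 rad, q = (φ − β) mod 2π = 5.577236 rad → L = 5.58·(3.686972 + 11.309321 + 5.577236) = 5.58·20.573528 = 114.800289 m
LSR: p² = d² − 2 + 2cos(α−β) + 2d(sin α + sin β) = 104.434240; p = √p² = 10.219307; φ = atan2(−cos α − cos β, d + sin α + sin β) − atan2(−2, p) = 0.200209 rad; t = (φ − α) mod 2π = 2.954427 rad, q = (φ − β) mod 2π = 5.935450 rad → L = 5.58·(2.954427 + 10.219307 + 5.935450) = 5.58·19.109184 = 106.629248 m
RSL: p² = d² − 2 + 2cos(α−β) − 2d(sin α + sin β) = 98.552744; p = √p² = 9.927373; φ = atan2(cos α + cos β, d − sin α − sin β) − atan2(2, p) = -0.205942 rad; t = (α − φ) mod 2π = 3.734909 rad, q = (β − φ) mod 2π = 0.753887 rad → L = 5.58·(3.734909 + 9.927373 + 0.753887) = 5.58·14.416170 = 80.442228 m
RLR: c = (6 − d² + 2cos(α−β) + 2d(sin α − sin β))/8 = -14.987592, |c| > 1 → infeasible
LRL: c = (6 − d² + 2cos(α−β) − 2d(sin α − sin β))/8 = -10.372917, |c| > 1 → infeasible
Shortest: LSL with L = 71.651003 m ≈ 71.6510 m
Convert LSL to answer units (arcs ×180/π): t = 2.941877·180/π = 168.5571°, p = ρ·p = 5.58·9.538519 = 53.2249 m, q = 0.360286·180/π = 20.6429°, L = 71.6510 m.

LSL: t = 168.5571°, p = 53.2249 m, q = 20.6429°, L = 71.6510 m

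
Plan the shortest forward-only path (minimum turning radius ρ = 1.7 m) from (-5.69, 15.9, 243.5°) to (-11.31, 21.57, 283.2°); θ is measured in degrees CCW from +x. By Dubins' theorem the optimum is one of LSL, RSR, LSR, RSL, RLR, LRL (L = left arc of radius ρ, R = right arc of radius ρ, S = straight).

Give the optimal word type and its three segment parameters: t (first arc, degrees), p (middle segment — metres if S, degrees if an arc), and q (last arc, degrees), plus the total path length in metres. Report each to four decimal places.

RSL: t = 164.3809°, p = 4.7431 m, q = 204.0809°, L = 15.6756 m

Let ψ = atan2(Δy, Δx) = atan2(5.67, -5.62) = 134.7463° be the start→goal bearing.
Normalize: d = |goal − start| / ρ = 7.983314/1.7 = 4.696067, α = (θ_start − ψ) mod 360° = 108.7537° = 1.898111 rad, β = (θ_goal − ψ) mod 360° = 148.4537° = 2.591007 rad.
Common terms: sin α = 0.946909, cos α = -0.321501, sin β = 0.523187, cos β = -0.852218, cos(α−β) = 0.769400, d² = 22.053045. Work in radians in the unit-radius frame; every candidate has L = ρ·(t + p + q).
LSL: p² = 2 + d² − 2cos(α−β) + 2d(sin α − sin β) = 26.493903; p = √p² = 5.147223; φ = atan2(cos β − cos α, d + sin α − sin β) = -0.103291 rad; t = (φ − α) mod 2π = 4.281783 rad, q = (β − φ) mod 2π = 2.694298 rad → L = 1.7·(4.281783 + 5.147223 + 2.694298) = 1.7·12.123304 = 20.609617 m
RSR: p² = 2 + d² − 2cos(α−β) + 2d(sin β − sin α) = 18.534589; p = √p² = 4.305182; φ = atan2(cos α − cos β, d − sin α + sin β) = 0.123588 rad; t = (α − φ) mod 2π = 1.774523 rad, q = (φ − β) mod 2π = 3.815767 rad → L = 1.7·(1.774523 + 4.305182 + 3.815767) = 1.7·9.895471 = 16.822301 m
LSR: p² = d² − 2 + 2cos(α−β) + 2d(sin α + sin β) = 35.399181; p = √p² = 5.949721; φ = atan2(−cos α − cos β, d + sin α + sin β) − atan2(−2, p) = 0.512382 rad; t = (φ − α) mod 2π = 4.897456 rad, q = (φ − β) mod 2π = 4.204560 rad → L = 1.7·(4.897456 + 5.949721 + 4.204560) = 1.7·15.051738 = 25.587954 m
RSL: p² = d² − 2 + 2cos(α−β) − 2d(sin α + sin β) = 7.784507; p = √p² = 2.790073; φ = atan2(cos α + cos β, d − sin α − sin β) − atan2(2, p) = -0.970876 rad; t = (α − φ) mod 2π = 2.868987 rad, q = (β − φ) mod 2π = 3.561883 rad → L = 1.7·(2.868987 + 2.790073 + 3.561883) = 1.7·9.220943 = 15.675603 m
RLR: c = (6 − d² + 2cos(α−β) + 2d(sin α − sin β))/8 = -1.316824, |c| > 1 → infeasible
LRL: c = (6 − d² + 2cos(α−β) − 2d(sin α − sin β))/8 = -2.311738, |c| > 1 → infeasible
Shortest: RSL with L = 15.675603 m ≈ 15.6756 m
Convert RSL to answer units (arcs ×180/π): t = 2.868987·180/π = 164.3809°, p = ρ·p = 1.7·2.790073 = 4.7431 m, q = 3.561883·180/π = 204.0809°, L = 15.6756 m.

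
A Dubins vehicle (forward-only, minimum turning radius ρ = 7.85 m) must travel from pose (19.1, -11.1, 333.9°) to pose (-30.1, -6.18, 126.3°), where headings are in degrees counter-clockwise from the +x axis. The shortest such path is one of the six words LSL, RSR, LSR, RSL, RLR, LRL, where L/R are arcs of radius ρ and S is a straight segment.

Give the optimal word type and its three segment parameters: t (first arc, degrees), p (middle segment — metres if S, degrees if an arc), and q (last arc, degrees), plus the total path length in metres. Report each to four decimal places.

Let ψ = atan2(Δy, Δx) = atan2(4.92, -49.20) = 174.2894° be the start→goal bearing.
Normalize: d = |goal − start| / ρ = 49.445388/7.85 = 6.298776, α = (θ_start − ψ) mod 360° = 159.6106° = 2.785730 rad, β = (θ_goal − ψ) mod 360° = 312.0106° = 5.445612 rad.
Common terms: sin α = 0.348399, cos α = -0.937346, sin β = -0.743021, cos β = 0.669268, cos(α−β) = -0.886204, d² = 39.674573. Work in radians in the unit-radius frame; every candidate has L = ρ·(t + p + q).
LSL: p² = 2 + d² − 2cos(α−β) + 2d(sin α − sin β) = 57.196198; p = √p² = 7.562817; φ = atan2(cos β − cos α, d + sin α − sin β) = 0.214067 rad; t = (φ − α) mod 2π = 3.711522 rad, q = (β − φ) mod 2π = 5.231545 rad → L = 7.85·(3.711522 + 7.562817 + 5.231545) = 7.85·16.505884 = 129.571189 m
RSR: p² = 2 + d² − 2cos(α−β) + 2d(sin β − sin α) = 29.697763; p = √p² = 5.449565; φ = atan2(cos α − cos β, d − sin α + sin β) = -0.299262 rad; t = (α − φ) mod 2π = 3.084992 rad, q = (φ − β) mod 2π = 0.538311 rad → L = 7.85·(3.084992 + 5.449565 + 0.538311) = 7.85·9.072869 = 71.222021 m
LSR: p² = d² − 2 + 2cos(α−β) + 2d(sin α + sin β) = 30.930891; p = √p² = 5.561555; φ = atan2(−cos α − cos β, d + sin α + sin β) − atan2(−2, p) = 0.390586 rad; t = (φ − α) mod 2π = 3.888041 rad, q = (φ − β) mod 2π = 1.228159 rad → L = 7.85·(3.888041 + 5.561555 + 1.228159) = 7.85·10.677754 = 83.820370 m
RSL: p² = d² − 2 + 2cos(α−β) − 2d(sin α + sin β) = 40.873441; p = √p² = 6.393234; φ = atan2(cos α + cos β, d − sin α − sin β) − atan2(2, p) = -0.343216 rad; t = (α − φ) mod 2π = 3.128946 rad, q = (β − φ) mod 2π = 5.788828 rad → L = 7.85·(3.128946 + 6.393234 + 5.788828) = 7.85·15.311008 = 120.191416 m
RLR: c = (6 − d² + 2cos(α−β) + 2d(sin α − sin β))/8 = -2.712220, |c| > 1 → infeasible
LRL: c = (6 − d² + 2cos(α−β) − 2d(sin α − sin β))/8 = -6.149525, |c| > 1 → infeasible
Shortest: RSR with L = 71.222021 m ≈ 71.2220 m
Convert RSR to answer units (arcs ×180/π): t = 3.084992·180/π = 176.7570°, p = ρ·p = 7.85·5.449565 = 42.7791 m, q = 0.538311·180/π = 30.8430°, L = 71.2220 m.

RSR: t = 176.7570°, p = 42.7791 m, q = 30.8430°, L = 71.2220 m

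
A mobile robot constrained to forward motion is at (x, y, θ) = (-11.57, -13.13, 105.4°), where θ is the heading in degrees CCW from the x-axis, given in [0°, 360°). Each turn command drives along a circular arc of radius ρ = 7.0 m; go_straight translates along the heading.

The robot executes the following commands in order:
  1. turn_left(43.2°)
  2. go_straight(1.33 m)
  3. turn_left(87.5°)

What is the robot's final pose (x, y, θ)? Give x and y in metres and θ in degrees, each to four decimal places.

(-25.2640, -10.3917, 236.1000°)

set_pose: (x, y, θ) = (-11.5700, -13.1300, 105.4000°), ρ = 7.0
turn_left(43.2°): centre at ρ to the left, rotate +43.2° → (-14.6716, -9.0140, 148.6000°)
go_straight(1.33): x += 1.33·cos θ, y += 1.33·sin θ → (-15.8068, -8.3211, 148.6000°)
turn_left(87.5°): centre at ρ to the left, rotate +87.5° → (-25.2640, -10.3917, 236.1000°)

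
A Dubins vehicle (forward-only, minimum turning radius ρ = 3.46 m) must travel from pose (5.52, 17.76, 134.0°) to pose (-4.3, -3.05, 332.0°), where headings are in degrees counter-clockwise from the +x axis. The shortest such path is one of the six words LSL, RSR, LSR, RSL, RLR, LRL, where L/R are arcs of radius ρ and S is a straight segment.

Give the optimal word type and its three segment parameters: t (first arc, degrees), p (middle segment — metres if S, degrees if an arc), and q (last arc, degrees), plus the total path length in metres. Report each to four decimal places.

LSL: t = 115.6080°, p = 16.3779 m, q = 82.3920°, L = 28.3348 m

Let ψ = atan2(Δy, Δx) = atan2(-20.81, -9.82) = -115.2621° be the start→goal bearing.
Normalize: d = |goal − start| / ρ = 23.010617/3.46 = 6.650467, α = (θ_start − ψ) mod 360° = 249.2621° = 4.350444 rad, β = (θ_goal − ψ) mod 360° = 87.2621° = 1.523011 rad.
Common terms: sin α = -0.935210, cos α = -0.354094, sin β = 0.998858, cos β = 0.047767, cos(α−β) = -0.951057, d² = 44.228716. Work in radians in the unit-radius frame; every candidate has L = ρ·(t + p + q).
LSL: p² = 2 + d² − 2cos(α−β) + 2d(sin α − sin β) = 22.405912; p = √p² = 4.733488; φ = atan2(cos β − cos α, d + sin α − sin β) = 0.085000 rad; t = (φ − α) mod 2π = 2.017741 rad, q = (β − φ) mod 2π = 1.438011 rad → L = 3.46·(2.017741 + 4.733488 + 1.438011) = 3.46·8.189240 = 28.334771 m
RSR: p² = 2 + d² − 2cos(α−β) + 2d(sin β − sin α) = 73.855747; p = √p² = 8.593937; φ = atan2(cos α − cos β, d − sin α + sin β) = -0.046778 rad; t = (α − φ) mod 2π = 4.397222 rad, q = (φ − β) mod 2π = 4.713397 rad → L = 3.46·(4.397222 + 8.593937 + 4.713397) = 3.46·17.704555 = 61.257761 m
LSR: p² = d² − 2 + 2cos(α−β) + 2d(sin α + sin β) = 41.173189; p = √p² = 6.416634; φ = atan2(−cos α − cos β, d + sin α + sin β) − atan2(−2, p) = 0.347739 rad; t = (φ − α) mod 2π = 2.280480 rad, q = (φ − β) mod 2π = 5.107914 rad → L = 3.46·(2.280480 + 6.416634 + 5.107914) = 3.46·13.805028 = 47.765397 m
RSL: p² = d² − 2 + 2cos(α−β) − 2d(sin α + sin β) = 39.480018; p = √p² = 6.283313; φ = atan2(cos α + cos β, d − sin α − sin β) − atan2(2, p) = -0.354636 rad; t = (α − φ) mod 2π = 4.705080 rad, q = (β − φ) mod 2π = 1.877646 rad → L = 3.46·(4.705080 + 6.283313 + 1.877646) = 3.46·12.866039 = 44.516494 m
RLR: c = (6 − d² + 2cos(α−β) + 2d(sin α − sin β))/8 = -8.231968, |c| > 1 → infeasible
LRL: c = (6 − d² + 2cos(α−β) − 2d(sin α − sin β))/8 = -1.800739, |c| > 1 → infeasible
Shortest: LSL with L = 28.334771 m ≈ 28.3348 m
Convert LSL to answer units (arcs ×180/π): t = 2.017741·180/π = 115.6080°, p = ρ·p = 3.46·4.733488 = 16.3779 m, q = 1.438011·180/π = 82.3920°, L = 28.3348 m.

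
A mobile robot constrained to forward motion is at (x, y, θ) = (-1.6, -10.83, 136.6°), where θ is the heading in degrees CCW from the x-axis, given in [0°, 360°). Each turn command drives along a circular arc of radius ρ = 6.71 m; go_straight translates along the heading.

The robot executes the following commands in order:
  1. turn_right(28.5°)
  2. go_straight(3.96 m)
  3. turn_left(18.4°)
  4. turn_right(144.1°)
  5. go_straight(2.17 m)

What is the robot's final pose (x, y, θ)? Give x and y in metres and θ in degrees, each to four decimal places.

set_pose: (x, y, θ) = (-1.6000, -10.8300, 136.6000°), ρ = 6.71
turn_right(28.5°): centre at ρ to the right, rotate −28.5° → (-3.3676, -8.0393, 108.1000°)
go_straight(3.96): x += 3.96·cos θ, y += 3.96·sin θ → (-4.5979, -4.2753, 108.1000°)
turn_left(18.4°): centre at ρ to the left, rotate +18.4° → (-5.5820, -2.3687, 126.5000°)
turn_right(144.1°): centre at ρ to the right, rotate −144.1° → (1.8408, 8.0185, -17.6000° ≡ 342.4000°)
go_straight(2.17): x += 2.17·cos θ, y += 2.17·sin θ → (3.9092, 7.3624, 342.4000°)

(3.9092, 7.3624, 342.4000°)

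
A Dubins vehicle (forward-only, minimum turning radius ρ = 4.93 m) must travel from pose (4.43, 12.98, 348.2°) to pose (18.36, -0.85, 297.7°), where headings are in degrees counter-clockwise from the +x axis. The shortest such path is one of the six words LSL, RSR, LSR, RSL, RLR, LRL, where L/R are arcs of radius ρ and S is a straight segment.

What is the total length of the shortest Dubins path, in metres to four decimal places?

19.8174 m

Let ψ = atan2(Δy, Δx) = atan2(-13.83, 13.93) = -44.7936° be the start→goal bearing.
Normalize: d = |goal − start| / ρ = 19.629412/4.93 = 3.981625, α = (θ_start − ψ) mod 360° = 32.9936° = 0.575847 rad, β = (θ_goal − ψ) mod 360° = 342.4936° = 5.977641 rad.
Common terms: sin α = 0.544545, cos α = 0.838731, sin β = -0.300812, cos β = 0.953683, cos(α−β) = 0.636078, d² = 15.853338. Work in radians in the unit-radius frame; every candidate has L = ρ·(t + p + q).
LSL: p² = 2 + d² − 2cos(α−β) + 2d(sin α − sin β) = 23.312976; p = √p² = 4.828351; φ = atan2(cos β − cos α, d + sin α − sin β) = 0.023810 rad; t = (φ − α) mod 2π = 5.731148 rad, q = (β − φ) mod 2π = 5.953831 rad → L = 4.93·(5.731148 + 4.828351 + 5.953831) = 4.93·16.513331 = 81.410720 m
RSR: p² = 2 + d² − 2cos(α−β) + 2d(sin β − sin α) = 9.849387; p = √p² = 3.138373; φ = atan2(cos α − cos β, d − sin α + sin β) = -0.036636 rad; t = (α − φ) mod 2π = 0.612483 rad, q = (φ − β) mod 2π = 0.268908 rad → L = 4.93·(0.612483 + 3.138373 + 0.268908) = 4.93·4.019765 = 19.817439 m
LSR: p² = d² − 2 + 2cos(α−β) + 2d(sin α + sin β) = 17.066403; p = √p² = 4.131150; φ = atan2(−cos α − cos β, d + sin α + sin β) − atan2(−2, p) = 0.049672 rad; t = (φ − α) mod 2π = 5.757010 rad, q = (φ − β) mod 2π = 0.355216 rad → L = 4.93·(5.757010 + 4.131150 + 0.355216) = 4.93·10.243377 = 50.499849 m
RSL: p² = d² − 2 + 2cos(α−β) − 2d(sin α + sin β) = 13.184587; p = √p² = 3.631059; φ = atan2(cos α + cos β, d − sin α − sin β) − atan2(2, p) = -0.056326 rad; t = (α − φ) mod 2π = 0.632173 rad, q = (β − φ) mod 2π = 6.033967 rad → L = 4.93·(0.632173 + 3.631059 + 6.033967) = 4.93·10.297198 = 50.765186 m
RLR: c = (6 − d² + 2cos(α−β) + 2d(sin α − sin β))/8 = -0.231173; p = 2π − arccos c = 4.479105 rad; φ = atan2(cos α − cos β, d − sin α + sin β) = -0.036636 rad; t = (α − φ + p/2) mod 2π = 2.852036 rad, q = (α − β − t + p) mod 2π = 2.508461 rad → L = 4.93·(2.852036 + 4.479105 + 2.508461) = 4.93·9.839602 = 48.509238 m
LRL: c = (6 − d² + 2cos(α−β) − 2d(sin α − sin β))/8 = -1.914122, |c| > 1 → infeasible
Shortest: RSR with L = 19.817439 m ≈ 19.8174 m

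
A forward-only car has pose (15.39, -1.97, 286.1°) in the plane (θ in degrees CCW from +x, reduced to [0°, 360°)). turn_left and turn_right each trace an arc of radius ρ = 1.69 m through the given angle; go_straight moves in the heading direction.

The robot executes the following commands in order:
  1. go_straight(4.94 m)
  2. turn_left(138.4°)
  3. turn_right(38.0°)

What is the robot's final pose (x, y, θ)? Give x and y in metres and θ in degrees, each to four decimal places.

set_pose: (x, y, θ) = (15.3900, -1.9700, 286.1000°), ρ = 1.69
go_straight(4.94): x += 4.94·cos θ, y += 4.94·sin θ → (16.7599, -6.7162, 286.1000°)
turn_left(138.4°): centre at ρ to the left, rotate +138.4° → (19.9090, -6.9752, 424.5000° ≡ 64.5000°)
turn_right(38.0°): centre at ρ to the right, rotate −38.0° → (20.6803, -6.1903, 26.5000°)

(20.6803, -6.1903, 26.5000°)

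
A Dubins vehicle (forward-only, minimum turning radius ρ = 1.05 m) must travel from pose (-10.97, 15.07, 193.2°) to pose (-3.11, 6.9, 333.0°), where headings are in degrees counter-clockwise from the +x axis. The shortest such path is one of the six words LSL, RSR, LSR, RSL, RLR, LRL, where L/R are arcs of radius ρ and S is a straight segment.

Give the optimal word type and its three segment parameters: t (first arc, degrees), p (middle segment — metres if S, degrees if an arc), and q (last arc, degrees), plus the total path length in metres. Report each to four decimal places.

Let ψ = atan2(Δy, Δx) = atan2(-8.17, 7.86) = -46.1079° be the start→goal bearing.
Normalize: d = |goal − start| / ρ = 11.337041/1.05 = 10.797182, α = (θ_start − ψ) mod 360° = 239.3079° = 4.176711 rad, β = (θ_goal − ψ) mod 360° = 19.1079° = 0.333496 rad.
Common terms: sin α = -0.859923, cos α = -0.510425, sin β = 0.327348, cos β = 0.944904, cos(α−β) = -0.763796, d² = 116.579138. Work in radians in the unit-radius frame; every candidate has L = ρ·(t + p + q).
LSL: p² = 2 + d² − 2cos(α−β) + 2d(sin α − sin β) = 94.468377; p = √p² = 9.719484; φ = atan2(cos β − cos α, d + sin α − sin β) = 0.150298 rad; t = (φ − α) mod 2π = 2.256773 rad, q = (β − φ) mod 2π = 0.183197 rad → L = 1.05·(2.256773 + 9.719484 + 0.183197) = 1.05·12.159455 = 12.767427 m
RSR: p² = 2 + d² − 2cos(α−β) + 2d(sin β − sin α) = 145.745084; p = √p² = 12.072493; φ = atan2(cos α − cos β, d − sin α + sin β) = -0.120843 rad; t = (α − φ) mod 2π = 4.297554 rad, q = (φ − β) mod 2π = 5.828847 rad → L = 1.05·(4.297554 + 12.072493 + 5.828847) = 1.05·22.198893 = 23.308838 m
LSR: p² = d² − 2 + 2cos(α−β) + 2d(sin α + sin β) = 101.550938; p = √p² = 10.077249; φ = atan2(−cos α − cos β, d + sin α + sin β) − atan2(−2, p) = 0.153618 rad; t = (φ − α) mod 2π = 2.260093 rad, q = (φ − β) mod 2π = 6.103308 rad → L = 1.05·(2.260093 + 10.077249 + 6.103308) = 1.05·18.440650 = 19.362682 m
RSL: p² = d² − 2 + 2cos(α−β) − 2d(sin α + sin β) = 124.552155; p = √p² = 11.160294; φ = atan2(cos α + cos β, d − sin α − sin β) − atan2(2, p) = -0.138995 rad; t = (α − φ) mod 2π = 4.315705 rad, q = (β − φ) mod 2π = 0.472490 rad → L = 1.05·(4.315705 + 11.160294 + 0.472490) = 1.05·15.948489 = 16.745914 m
RLR: c = (6 − d² + 2cos(α−β) + 2d(sin α − sin β))/8 = -17.218135, |c| > 1 → infeasible
LRL: c = (6 − d² + 2cos(α−β) − 2d(sin α − sin β))/8 = -10.808547, |c| > 1 → infeasible
Shortest: LSL with L = 12.767427 m ≈ 12.7674 m
Convert LSL to answer units (arcs ×180/π): t = 2.256773·180/π = 129.3036°, p = ρ·p = 1.05·9.719484 = 10.2055 m, q = 0.183197·180/π = 10.4964°, L = 12.7674 m.

LSL: t = 129.3036°, p = 10.2055 m, q = 10.4964°, L = 12.7674 m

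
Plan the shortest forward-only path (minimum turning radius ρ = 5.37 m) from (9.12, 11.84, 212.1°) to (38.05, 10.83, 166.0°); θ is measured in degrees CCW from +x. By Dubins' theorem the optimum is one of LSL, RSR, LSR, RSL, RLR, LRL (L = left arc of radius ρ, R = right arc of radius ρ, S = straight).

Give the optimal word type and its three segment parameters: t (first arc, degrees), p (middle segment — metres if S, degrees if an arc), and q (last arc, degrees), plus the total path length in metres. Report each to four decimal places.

Let ψ = atan2(Δy, Δx) = atan2(-1.01, 28.93) = -1.9995° be the start→goal bearing.
Normalize: d = |goal − start| / ρ = 28.947625/5.37 = 5.390619, α = (θ_start − ψ) mod 360° = 214.0995° = 3.736741 rad, β = (θ_goal − ψ) mod 360° = 167.9995° = 2.932144 rad.
Common terms: sin α = -0.560632, cos α = -0.828065, sin β = 0.207920, cos β = -0.978146, cos(α−β) = 0.693402, d² = 29.058775. Work in radians in the unit-radius frame; every candidate has L = ρ·(t + p + q).
LSL: p² = 2 + d² − 2cos(α−β) + 2d(sin α − sin β) = 21.386029; p = √p² = 4.624503; φ = atan2(cos β − cos α, d + sin α − sin β) = -0.032459 rad; t = (φ − α) mod 2π = 2.513985 rad, q = (β − φ) mod 2π = 2.964603 rad → L = 5.37·(2.513985 + 4.624503 + 2.964603) = 5.37·10.103092 = 54.253602 m
RSR: p² = 2 + d² − 2cos(α−β) + 2d(sin β − sin α) = 37.957914; p = √p² = 6.160999; φ = atan2(cos α − cos β, d − sin α + sin β) = 0.024362 rad; t = (α − φ) mod 2π = 3.712379 rad, q = (φ − β) mod 2π = 3.375403 rad → L = 5.37·(3.712379 + 6.160999 + 3.375403) = 5.37·13.248782 = 71.145957 m
LSR: p² = d² − 2 + 2cos(α−β) + 2d(sin α + sin β) = 24.642915; p = √p² = 4.964163; φ = atan2(−cos α − cos β, d + sin α + sin β) − atan2(−2, p) = 0.727242 rad; t = (φ − α) mod 2π = 3.273686 rad, q = (φ − β) mod 2π = 4.078283 rad → L = 5.37·(3.273686 + 4.964163 + 4.078283) = 5.37·12.316132 = 66.137627 m
RSL: p² = d² − 2 + 2cos(α−β) − 2d(sin α + sin β) = 32.248243; p = √p² = 5.678754; φ = atan2(cos α + cos β, d − sin α − sin β) − atan2(2, p) = -0.643320 rad; t = (α − φ) mod 2π = 4.380061 rad, q = (β − φ) mod 2π = 3.575464 rad → L = 5.37·(4.380061 + 5.678754 + 3.575464) = 5.37·13.634279 = 73.216076 m
RLR: c = (6 − d² + 2cos(α−β) + 2d(sin α − sin β))/8 = -3.744739, |c| > 1 → infeasible
LRL: c = (6 − d² + 2cos(α−β) − 2d(sin α − sin β))/8 = -1.673254, |c| > 1 → infeasible
Shortest: LSL with L = 54.253602 m ≈ 54.2536 m
Convert LSL to answer units (arcs ×180/π): t = 2.513985·180/π = 144.0407°, p = ρ·p = 5.37·4.624503 = 24.8336 m, q = 2.964603·180/π = 169.8593°, L = 54.2536 m.

LSL: t = 144.0407°, p = 24.8336 m, q = 169.8593°, L = 54.2536 m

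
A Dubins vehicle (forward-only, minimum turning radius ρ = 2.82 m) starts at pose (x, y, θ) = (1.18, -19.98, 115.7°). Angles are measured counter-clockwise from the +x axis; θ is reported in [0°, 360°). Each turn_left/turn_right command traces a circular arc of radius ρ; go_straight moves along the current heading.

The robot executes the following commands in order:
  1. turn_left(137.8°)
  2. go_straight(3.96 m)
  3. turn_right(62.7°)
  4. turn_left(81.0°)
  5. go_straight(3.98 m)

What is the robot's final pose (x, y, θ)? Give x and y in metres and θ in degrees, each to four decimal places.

set_pose: (x, y, θ) = (1.1800, -19.9800, 115.7000°), ρ = 2.82
turn_left(137.8°): centre at ρ to the left, rotate +137.8° → (-4.0649, -20.4020, 253.5000°)
go_straight(3.96): x += 3.96·cos θ, y += 3.96·sin θ → (-5.1896, -24.1989, 253.5000°)
turn_right(62.7°): centre at ρ to the right, rotate −62.7° → (-7.3651, -26.1680, 190.8000°)
turn_left(81.0°): centre at ρ to the left, rotate +81.0° → (-9.6553, -29.0267, 271.8000°)
go_straight(3.98): x += 3.98·cos θ, y += 3.98·sin θ → (-9.5302, -33.0047, 271.8000°)

(-9.5302, -33.0047, 271.8000°)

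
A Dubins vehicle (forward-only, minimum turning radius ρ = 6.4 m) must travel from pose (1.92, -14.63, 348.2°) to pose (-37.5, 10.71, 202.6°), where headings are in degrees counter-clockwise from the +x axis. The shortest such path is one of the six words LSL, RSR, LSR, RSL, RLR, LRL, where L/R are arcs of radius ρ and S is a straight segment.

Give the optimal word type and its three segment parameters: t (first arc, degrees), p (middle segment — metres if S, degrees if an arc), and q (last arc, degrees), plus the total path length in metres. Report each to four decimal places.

LSL: t = 172.8140°, p = 40.4710 m, q = 41.5860°, L = 64.4197 m

Let ψ = atan2(Δy, Δx) = atan2(25.34, -39.42) = 147.2662° be the start→goal bearing.
Normalize: d = |goal − start| / ρ = 46.862053/6.4 = 7.322196, α = (θ_start − ψ) mod 360° = 200.9338° = 3.506956 rad, β = (θ_goal − ψ) mod 360° = 55.3338° = 0.965756 rad.
Common terms: sin α = -0.357288, cos α = -0.933994, sin β = 0.822479, cos β = 0.568795, cos(α−β) = -0.825113, d² = 53.614551. Work in radians in the unit-radius frame; every candidate has L = ρ·(t + p + q).
LSL: p² = 2 + d² − 2cos(α−β) + 2d(sin α − sin β) = 39.987798; p = √p² = 6.323591; φ = atan2(cos β − cos α, d + sin α − sin β) = 0.239944 rad; t = (φ − α) mod 2π = 3.016174 rad, q = (β − φ) mod 2π = 0.725812 rad → L = 6.4·(3.016174 + 6.323591 + 0.725812) = 6.4·10.065577 = 64.419690 m
RSR: p² = 2 + d² − 2cos(α−β) + 2d(sin β − sin α) = 74.541757; p = √p² = 8.633757; φ = atan2(cos α − cos β, d − sin α + sin β) = -0.174951 rad; t = (α − φ) mod 2π = 3.681906 rad, q = (φ − β) mod 2π = 5.142478 rad → L = 6.4·(3.681906 + 8.633757 + 5.142478) = 6.4·17.458142 = 111.732106 m
LSR: p² = d² − 2 + 2cos(α−β) + 2d(sin α + sin β) = 56.776762; p = √p² = 7.535036; φ = atan2(−cos α − cos β, d + sin α + sin β) − atan2(−2, p) = 0.306306 rad; t = (φ − α) mod 2π = 3.082536 rad, q = (φ − β) mod 2π = 5.623735 rad → L = 6.4·(3.082536 + 7.535036 + 5.623735) = 6.4·16.241307 = 103.944365 m
RSL: p² = d² − 2 + 2cos(α−β) − 2d(sin α + sin β) = 43.151885; p = √p² = 6.569009; φ = atan2(cos α + cos β, d − sin α − sin β) − atan2(2, p) = -0.348752 rad; t = (α − φ) mod 2π = 3.855708 rad, q = (β − φ) mod 2π = 1.314509 rad → L = 6.4·(3.855708 + 6.569009 + 1.314509) = 6.4·11.739226 = 75.131047 m
RLR: c = (6 − d² + 2cos(α−β) + 2d(sin α − sin β))/8 = -8.317720, |c| > 1 → infeasible
LRL: c = (6 − d² + 2cos(α−β) − 2d(sin α − sin β))/8 = -3.998475, |c| > 1 → infeasible
Shortest: LSL with L = 64.419690 m ≈ 64.4197 m
Convert LSL to answer units (arcs ×180/π): t = 3.016174·180/π = 172.8140°, p = ρ·p = 6.4·6.323591 = 40.4710 m, q = 0.725812·180/π = 41.5860°, L = 64.4197 m.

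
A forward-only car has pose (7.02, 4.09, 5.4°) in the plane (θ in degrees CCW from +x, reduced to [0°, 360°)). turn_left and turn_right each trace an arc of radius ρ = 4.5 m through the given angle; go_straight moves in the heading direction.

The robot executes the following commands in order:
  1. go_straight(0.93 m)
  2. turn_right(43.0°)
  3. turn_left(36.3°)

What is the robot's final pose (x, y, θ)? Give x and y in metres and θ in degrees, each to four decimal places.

set_pose: (x, y, θ) = (7.0200, 4.0900, 5.4000°), ρ = 4.5
go_straight(0.93): x += 0.93·cos θ, y += 0.93·sin θ → (7.9459, 4.1775, 5.4000°)
turn_right(43.0°): centre at ρ to the right, rotate −43.0° → (11.1150, 3.2628, -37.6000° ≡ 322.4000°)
turn_left(36.3°): centre at ρ to the left, rotate +36.3° → (13.7586, 2.3293, 358.7000°)

(13.7586, 2.3293, 358.7000°)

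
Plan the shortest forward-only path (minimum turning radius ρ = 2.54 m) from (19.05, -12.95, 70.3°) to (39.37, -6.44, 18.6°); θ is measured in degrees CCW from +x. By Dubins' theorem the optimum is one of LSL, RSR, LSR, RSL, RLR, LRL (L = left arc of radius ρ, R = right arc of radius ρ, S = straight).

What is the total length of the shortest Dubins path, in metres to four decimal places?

21.6760 m

Let ψ = atan2(Δy, Δx) = atan2(6.51, 20.32) = 17.7641° be the start→goal bearing.
Normalize: d = |goal − start| / ρ = 21.337350/2.54 = 8.400531, α = (θ_start − ψ) mod 360° = 52.5359° = 0.916924 rad, β = (θ_goal − ψ) mod 360° = 0.8359° = 0.014589 rad.
Common terms: sin α = 0.793735, cos α = 0.608264, sin β = 0.014589, cos β = 0.999894, cos(α−β) = 0.619779, d² = 70.568929. Work in radians in the unit-radius frame; every candidate has L = ρ·(t + p + q).
LSL: p² = 2 + d² − 2cos(α−β) + 2d(sin α − sin β) = 84.419851; p = √p² = 9.188028; φ = atan2(cos β − cos α, d + sin α − sin β) = 0.042637 rad; t = (φ − α) mod 2π = 5.408898 rad, q = (β − φ) mod 2π = 6.255138 rad → L = 2.54·(5.408898 + 9.188028 + 6.255138) = 2.54·20.852063 = 52.964240 m
RSR: p² = 2 + d² − 2cos(α−β) + 2d(sin β − sin α) = 58.238890; p = √p² = 7.631441; φ = atan2(cos α − cos β, d − sin α + sin β) = -0.051340 rad; t = (α − φ) mod 2π = 0.968265 rad, q = (φ − β) mod 2π = 6.217256 rad → L = 2.54·(0.968265 + 7.631441 + 6.217256) = 2.54·14.816961 = 37.635082 m
LSR: p² = d² − 2 + 2cos(α−β) + 2d(sin α + sin β) = 83.389173; p = √p² = 9.131767; φ = atan2(−cos α − cos β, d + sin α + sin β) − atan2(−2, p) = 0.042723 rad; t = (φ − α) mod 2π = 5.408984 rad, q = (φ − β) mod 2π = 0.028134 rad → L = 2.54·(5.408984 + 9.131767 + 0.028134) = 2.54·14.568885 = 37.004968 m
RSL: p² = d² − 2 + 2cos(α−β) − 2d(sin α + sin β) = 56.227800; p = √p² = 7.498520; φ = atan2(cos α + cos β, d − sin α − sin β) − atan2(2, p) = -0.051920 rad; t = (α − φ) mod 2π = 0.968844 rad, q = (β − φ) mod 2π = 0.066509 rad → L = 2.54·(0.968844 + 7.498520 + 0.066509) = 2.54·8.533873 = 21.676037 m
RLR: c = (6 − d² + 2cos(α−β) + 2d(sin α − sin β))/8 = -6.279861, |c| > 1 → infeasible
LRL: c = (6 − d² + 2cos(α−β) − 2d(sin α − sin β))/8 = -9.552481, |c| > 1 → infeasible
Shortest: RSL with L = 21.676037 m ≈ 21.6760 m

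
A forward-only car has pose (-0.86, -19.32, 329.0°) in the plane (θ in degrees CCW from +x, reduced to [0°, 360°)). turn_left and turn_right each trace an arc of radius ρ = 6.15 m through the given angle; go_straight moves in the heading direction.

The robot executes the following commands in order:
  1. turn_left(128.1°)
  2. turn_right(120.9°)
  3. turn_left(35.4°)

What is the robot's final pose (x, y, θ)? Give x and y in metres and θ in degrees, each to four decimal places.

(20.7134, -7.2985, 11.6000°)

set_pose: (x, y, θ) = (-0.8600, -19.3200, 329.0000°), ρ = 6.15
turn_left(128.1°): centre at ρ to the left, rotate +128.1° → (8.4103, -13.2883, 457.1000° ≡ 97.1000°)
turn_right(120.9°): centre at ρ to the right, rotate −120.9° → (16.9950, -6.9011, -23.8000° ≡ 336.2000°)
turn_left(35.4°): centre at ρ to the left, rotate +35.4° → (20.7134, -7.2985, 371.6000° ≡ 11.6000°)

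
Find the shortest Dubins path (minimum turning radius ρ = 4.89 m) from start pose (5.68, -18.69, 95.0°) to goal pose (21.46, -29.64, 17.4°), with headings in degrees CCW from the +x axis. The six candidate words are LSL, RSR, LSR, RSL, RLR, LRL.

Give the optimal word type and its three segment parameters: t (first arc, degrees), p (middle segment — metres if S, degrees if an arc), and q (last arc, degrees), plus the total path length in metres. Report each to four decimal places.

RSL: t = 187.9583°, p = 6.2135 m, q = 110.3583°, L = 31.6738 m

Let ψ = atan2(Δy, Δx) = atan2(-10.95, 15.78) = -34.7574° be the start→goal bearing.
Normalize: d = |goal − start| / ρ = 19.207053/4.89 = 3.927823, α = (θ_start − ψ) mod 360° = 129.7574° = 2.264694 rad, β = (θ_goal − ψ) mod 360° = 52.1574° = 0.910319 rad.
Common terms: sin α = 0.768759, cos α = -0.639538, sin β = 0.789699, cos β = 0.613494, cos(α−β) = 0.214735, d² = 15.427792. Work in radians in the unit-radius frame; every candidate has L = ρ·(t + p + q).
LSL: p² = 2 + d² − 2cos(α−β) + 2d(sin α − sin β) = 16.833823; p = √p² = 4.102904; φ = atan2(cos β − cos α, d + sin α − sin β) = 0.310360 rad; t = (φ − α) mod 2π = 4.328851 rad, q = (β − φ) mod 2π = 0.599959 rad → L = 4.89·(4.328851 + 4.102904 + 0.599959) = 4.89·9.031714 = 44.165081 m
RSR: p² = 2 + d² − 2cos(α−β) + 2d(sin β − sin α) = 17.162819; p = √p² = 4.142803; φ = atan2(cos α − cos β, d − sin α + sin β) = -0.307273 rad; t = (α − φ) mod 2π = 2.571967 rad, q = (φ − β) mod 2π = 5.065594 rad → L = 4.89·(2.571967 + 4.142803 + 5.065594) = 4.89·11.780364 = 57.605981 m
LSR: p² = d² − 2 + 2cos(α−β) + 2d(sin α + sin β) = 26.099959; p = √p² = 5.108812; φ = atan2(−cos α − cos β, d + sin α + sin β) − atan2(−2, p) = 0.377888 rad; t = (φ − α) mod 2π = 4.396379 rad, q = (φ − β) mod 2π = 5.750754 rad → L = 4.89·(4.396379 + 5.108812 + 5.750754) = 4.89·15.255945 = 74.601571 m
RSL: p² = d² − 2 + 2cos(α−β) − 2d(sin α + sin β) = 1.614566; p = √p² = 1.270656; φ = atan2(cos α + cos β, d − sin α − sin β) − atan2(2, p) = -1.015796 rad; t = (α − φ) mod 2π = 3.280490 rad, q = (β − φ) mod 2π = 1.926115 rad → L = 4.89·(3.280490 + 1.270656 + 1.926115) = 4.89·6.477261 = 31.673807 m
RLR: c = (6 − d² + 2cos(α−β) + 2d(sin α − sin β))/8 = -1.145352, |c| > 1 → infeasible
LRL: c = (6 − d² + 2cos(α−β) − 2d(sin α − sin β))/8 = -1.104228, |c| > 1 → infeasible
Shortest: RSL with L = 31.673807 m ≈ 31.6738 m
Convert RSL to answer units (arcs ×180/π): t = 3.280490·180/π = 187.9583°, p = ρ·p = 4.89·1.270656 = 6.2135 m, q = 1.926115·180/π = 110.3583°, L = 31.6738 m.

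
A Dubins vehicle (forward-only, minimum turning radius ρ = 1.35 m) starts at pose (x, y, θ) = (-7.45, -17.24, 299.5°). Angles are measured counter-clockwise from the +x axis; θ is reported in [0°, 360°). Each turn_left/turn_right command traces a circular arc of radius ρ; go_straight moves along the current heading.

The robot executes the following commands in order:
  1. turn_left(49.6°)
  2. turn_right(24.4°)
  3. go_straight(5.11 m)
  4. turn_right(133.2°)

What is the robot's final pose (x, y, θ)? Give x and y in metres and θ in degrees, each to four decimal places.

(-2.3460, -23.5023, 191.5000°)

set_pose: (x, y, θ) = (-7.4500, -17.2400, 299.5000°), ρ = 1.35
turn_left(49.6°): centre at ρ to the left, rotate +49.6° → (-6.5303, -17.9009, 349.1000°)
turn_right(24.4°): centre at ρ to the right, rotate −24.4° → (-6.0055, -18.1247, 324.7000°)
go_straight(5.11): x += 5.11·cos θ, y += 5.11·sin θ → (-1.8350, -21.0776, 324.7000°)
turn_right(133.2°): centre at ρ to the right, rotate −133.2° → (-2.3460, -23.5023, 191.5000°)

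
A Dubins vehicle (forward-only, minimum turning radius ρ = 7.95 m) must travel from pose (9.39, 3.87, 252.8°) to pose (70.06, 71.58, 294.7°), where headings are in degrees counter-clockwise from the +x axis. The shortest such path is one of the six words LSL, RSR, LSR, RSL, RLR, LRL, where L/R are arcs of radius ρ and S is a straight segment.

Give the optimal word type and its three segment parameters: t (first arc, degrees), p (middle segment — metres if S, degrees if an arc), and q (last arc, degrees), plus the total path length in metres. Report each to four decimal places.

Let ψ = atan2(Δy, Δx) = atan2(67.71, 60.67) = 48.1388° be the start→goal bearing.
Normalize: d = |goal − start| / ρ = 90.914757/7.95 = 11.435818, α = (θ_start − ψ) mod 360° = 204.6612° = 3.572012 rad, β = (θ_goal − ψ) mod 360° = 246.5612° = 4.303305 rad.
Common terms: sin α = -0.417252, cos α = -0.908791, sin β = -0.917485, cos β = -0.397769, cos(α−β) = 0.744312, d² = 130.777944. Work in radians in the unit-radius frame; every candidate has L = ρ·(t + p + q).
LSL: p² = 2 + d² − 2cos(α−β) + 2d(sin α − sin β) = 142.730484; p = √p² = 11.946986; φ = atan2(cos β − cos α, d + sin α − sin β) = 0.042787 rad; t = (φ − α) mod 2π = 2.753961 rad, q = (β − φ) mod 2π = 4.260518 rad → L = 7.95·(2.753961 + 11.946986 + 4.260518) = 7.95·18.961465 = 150.743644 m
RSR: p² = 2 + d² − 2cos(α−β) + 2d(sin β − sin α) = 119.848157; p = √p² = 10.947518; φ = atan2(cos α − cos β, d − sin α + sin β) = -0.046696 rad; t = (α − φ) mod 2π = 3.618708 rad, q = (φ − β) mod 2π = 1.933184 rad → L = 7.95·(3.618708 + 10.947518 + 1.933184) = 7.95·16.499411 = 131.170315 m
LSR: p² = d² − 2 + 2cos(α−β) + 2d(sin α + sin β) = 99.738940; p = √p² = 9.986938; φ = atan2(−cos α − cos β, d + sin α + sin β) − atan2(−2, p) = 0.326281 rad; t = (φ − α) mod 2π = 3.037455 rad, q = (φ − β) mod 2π = 2.306162 rad → L = 7.95·(3.037455 + 9.986938 + 2.306162) = 7.95·15.330555 = 121.877914 m
RSL: p² = d² − 2 + 2cos(α−β) − 2d(sin α + sin β) = 160.794194; p = √p² = 12.680465; φ = atan2(cos α + cos β, d − sin α − sin β) − atan2(2, p) = -0.258390 rad; t = (α − φ) mod 2π = 3.830402 rad, q = (β − φ) mod 2π = 4.561695 rad → L = 7.95·(3.830402 + 12.680465 + 4.561695) = 7.95·21.072561 = 167.526863 m
RLR: c = (6 − d² + 2cos(α−β) + 2d(sin α − sin β))/8 = -13.981020, |c| > 1 → infeasible
LRL: c = (6 − d² + 2cos(α−β) − 2d(sin α − sin β))/8 = -16.841311, |c| > 1 → infeasible
Shortest: LSR with L = 121.877914 m ≈ 121.8779 m
Convert LSR to answer units (arcs ×180/π): t = 3.037455·180/π = 174.0333°, p = ρ·p = 7.95·9.986938 = 79.3962 m, q = 2.306162·180/π = 132.1333°, L = 121.8779 m.

LSR: t = 174.0333°, p = 79.3962 m, q = 132.1333°, L = 121.8779 m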